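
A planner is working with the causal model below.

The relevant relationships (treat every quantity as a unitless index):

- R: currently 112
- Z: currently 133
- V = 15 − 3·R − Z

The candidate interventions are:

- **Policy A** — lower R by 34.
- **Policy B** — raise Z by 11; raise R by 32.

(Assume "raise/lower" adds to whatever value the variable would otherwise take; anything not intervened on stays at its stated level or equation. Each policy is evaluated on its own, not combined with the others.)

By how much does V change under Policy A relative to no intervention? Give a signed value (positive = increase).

102

Baseline:
  R = 112
  Z = 133
  V = 15 − 3·112 − 133 = -454
Policy A (R − 34):
  R = 112 − 34 = 78
  Z = 133
  V = 15 − 3·78 − 133 = -352
Change in V: -352 − (-454) = 102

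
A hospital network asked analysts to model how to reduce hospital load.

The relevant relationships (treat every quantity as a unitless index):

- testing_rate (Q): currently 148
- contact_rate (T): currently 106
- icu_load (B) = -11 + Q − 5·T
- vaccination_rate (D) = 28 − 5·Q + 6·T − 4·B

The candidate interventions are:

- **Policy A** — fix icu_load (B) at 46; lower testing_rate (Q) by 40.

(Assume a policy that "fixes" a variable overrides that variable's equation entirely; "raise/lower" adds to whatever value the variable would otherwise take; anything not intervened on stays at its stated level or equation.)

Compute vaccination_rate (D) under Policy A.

-60

Policy A (B := 46, Q − 40):
  Q = 148 − 40 = 108
  T = 106
  B = 46
  D = 28 − 5·108 + 6·106 − 4·46 = -60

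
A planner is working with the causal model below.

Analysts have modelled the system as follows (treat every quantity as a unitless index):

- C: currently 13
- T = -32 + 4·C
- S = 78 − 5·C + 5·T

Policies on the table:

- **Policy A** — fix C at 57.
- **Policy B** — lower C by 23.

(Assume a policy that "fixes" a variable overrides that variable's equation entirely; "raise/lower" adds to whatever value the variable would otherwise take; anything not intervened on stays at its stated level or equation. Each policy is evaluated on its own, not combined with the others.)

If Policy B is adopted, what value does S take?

-232

Policy B (C − 23):
  C = 13 − 23 = -10
  T = -32 + 4·(-10) = -72
  S = 78 − 5·(-10) + 5·(-72) = -232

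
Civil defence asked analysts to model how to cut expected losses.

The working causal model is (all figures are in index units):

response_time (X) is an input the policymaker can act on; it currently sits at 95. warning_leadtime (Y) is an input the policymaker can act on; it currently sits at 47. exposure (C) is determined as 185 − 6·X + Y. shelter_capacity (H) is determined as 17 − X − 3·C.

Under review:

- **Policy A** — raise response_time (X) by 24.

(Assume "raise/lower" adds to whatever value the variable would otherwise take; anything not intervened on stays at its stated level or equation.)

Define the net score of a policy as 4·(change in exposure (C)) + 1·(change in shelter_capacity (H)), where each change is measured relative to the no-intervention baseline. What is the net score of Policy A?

Baseline:
  X = 95
  Y = 47
  C = 185 − 6·95 + 47 = -338
  H = 17 − 95 − 3·(-338) = 936
Policy A (X + 24):
  X = 95 + 24 = 119
  Y = 47
  C = 185 − 6·119 + 47 = -482
  H = 17 − 119 − 3·(-482) = 1344
ΔC = -482 − (-338) = -144; ΔH = 1344 − 936 = 408
Score = 4·(-144) + 1·408 = -168

-168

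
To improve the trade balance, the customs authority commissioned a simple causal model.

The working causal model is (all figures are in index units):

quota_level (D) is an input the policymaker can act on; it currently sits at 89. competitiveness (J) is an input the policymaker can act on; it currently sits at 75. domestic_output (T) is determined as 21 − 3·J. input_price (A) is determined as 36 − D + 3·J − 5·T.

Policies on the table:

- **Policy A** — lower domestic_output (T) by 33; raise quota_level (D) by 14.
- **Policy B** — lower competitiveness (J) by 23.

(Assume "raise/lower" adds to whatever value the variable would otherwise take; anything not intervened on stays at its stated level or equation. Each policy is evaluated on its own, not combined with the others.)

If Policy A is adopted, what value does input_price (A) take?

Policy A (T − 33, D + 14):
  D = 89 + 14 = 103
  J = 75
  T = 21 − 3·75 (−33 from intervention) = -237
  A = 36 − 103 + 3·75 − 5·(-237) = 1343

1343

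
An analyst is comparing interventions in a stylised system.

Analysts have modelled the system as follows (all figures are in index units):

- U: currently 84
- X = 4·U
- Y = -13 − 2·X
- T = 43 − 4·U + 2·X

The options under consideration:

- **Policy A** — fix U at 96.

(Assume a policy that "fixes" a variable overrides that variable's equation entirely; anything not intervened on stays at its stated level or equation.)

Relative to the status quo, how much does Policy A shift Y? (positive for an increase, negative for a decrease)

Baseline:
  U = 84
  X = 0 + 4·84 = 336
  Y = -13 − 2·336 = -685
Policy A (U := 96):
  U = 96
  X = 0 + 4·96 = 384
  Y = -13 − 2·384 = -781
Change in Y: -781 − (-685) = -96

-96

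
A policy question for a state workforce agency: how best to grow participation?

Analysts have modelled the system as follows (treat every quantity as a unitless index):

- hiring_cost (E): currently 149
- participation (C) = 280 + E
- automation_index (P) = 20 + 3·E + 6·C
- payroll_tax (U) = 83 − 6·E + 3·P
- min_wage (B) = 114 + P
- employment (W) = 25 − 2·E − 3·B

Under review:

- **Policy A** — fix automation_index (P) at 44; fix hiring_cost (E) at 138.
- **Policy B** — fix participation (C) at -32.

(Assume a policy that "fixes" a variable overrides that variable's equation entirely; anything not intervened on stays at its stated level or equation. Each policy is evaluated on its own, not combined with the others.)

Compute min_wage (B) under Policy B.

389

Policy B (C := -32):
  E = 149
  C = -32
  P = 20 + 3·149 + 6·(-32) = 275
  B = 114 + 275 = 389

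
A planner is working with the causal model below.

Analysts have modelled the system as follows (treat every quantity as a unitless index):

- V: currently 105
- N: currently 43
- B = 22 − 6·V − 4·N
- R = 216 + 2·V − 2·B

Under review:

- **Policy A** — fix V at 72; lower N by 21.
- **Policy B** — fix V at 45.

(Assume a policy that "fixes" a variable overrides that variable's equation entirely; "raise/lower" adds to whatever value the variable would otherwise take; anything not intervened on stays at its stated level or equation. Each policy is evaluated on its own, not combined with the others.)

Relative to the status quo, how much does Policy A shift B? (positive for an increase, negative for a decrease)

Baseline:
  V = 105
  N = 43
  B = 22 − 6·105 − 4·43 = -780
Policy A (V := 72, N − 21):
  V = 72
  N = 43 − 21 = 22
  B = 22 − 6·72 − 4·22 = -498
Change in B: -498 − (-780) = 282

282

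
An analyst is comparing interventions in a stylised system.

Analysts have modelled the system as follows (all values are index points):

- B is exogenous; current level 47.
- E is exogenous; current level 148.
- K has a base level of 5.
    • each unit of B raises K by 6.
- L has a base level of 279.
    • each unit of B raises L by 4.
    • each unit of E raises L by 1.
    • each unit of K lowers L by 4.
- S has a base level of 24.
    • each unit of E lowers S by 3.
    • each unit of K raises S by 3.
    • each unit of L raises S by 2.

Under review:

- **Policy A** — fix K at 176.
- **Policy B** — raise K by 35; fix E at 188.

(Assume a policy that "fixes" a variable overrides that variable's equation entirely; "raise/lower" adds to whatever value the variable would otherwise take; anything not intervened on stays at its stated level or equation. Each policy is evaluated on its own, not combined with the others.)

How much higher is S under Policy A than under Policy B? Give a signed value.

Policy A (K := 176):
  B = 47
  E = 148
  K = 176
  L = 279 + 4·47 + 148 − 4·176 = -89
  S = 24 − 3·148 + 3·176 + 2·(-89) = -70
Policy B (K + 35, E := 188):
  B = 47
  E = 188
  K = 5 + 6·47 (+35 from intervention) = 322
  L = 279 + 4·47 + 188 − 4·322 = -633
  S = 24 − 3·188 + 3·322 + 2·(-633) = -840
S: -70 − (-840) = 770

770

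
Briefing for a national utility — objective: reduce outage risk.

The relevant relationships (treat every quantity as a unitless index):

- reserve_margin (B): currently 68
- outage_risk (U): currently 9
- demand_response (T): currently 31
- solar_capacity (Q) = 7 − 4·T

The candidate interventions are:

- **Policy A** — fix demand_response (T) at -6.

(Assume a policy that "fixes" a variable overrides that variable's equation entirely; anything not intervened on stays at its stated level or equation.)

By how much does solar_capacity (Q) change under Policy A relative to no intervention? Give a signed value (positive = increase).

Baseline:
  T = 31
  Q = 7 − 4·31 = -117
Policy A (T := -6):
  T = -6
  Q = 7 − 4·(-6) = 31
Change in Q: 31 − (-117) = 148

148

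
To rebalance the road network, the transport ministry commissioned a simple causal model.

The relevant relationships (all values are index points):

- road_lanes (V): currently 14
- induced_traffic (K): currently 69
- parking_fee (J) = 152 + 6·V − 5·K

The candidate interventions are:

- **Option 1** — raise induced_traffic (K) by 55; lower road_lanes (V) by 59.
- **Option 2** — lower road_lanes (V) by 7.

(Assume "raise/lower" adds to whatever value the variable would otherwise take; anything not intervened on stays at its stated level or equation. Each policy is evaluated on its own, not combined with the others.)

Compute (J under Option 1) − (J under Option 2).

Option 1 (K + 55, V − 59):
  V = 14 − 59 = -45
  K = 69 + 55 = 124
  J = 152 + 6·(-45) − 5·124 = -738
Option 2 (V − 7):
  V = 14 − 7 = 7
  K = 69
  J = 152 + 6·7 − 5·69 = -151
J: -738 − (-151) = -587

-587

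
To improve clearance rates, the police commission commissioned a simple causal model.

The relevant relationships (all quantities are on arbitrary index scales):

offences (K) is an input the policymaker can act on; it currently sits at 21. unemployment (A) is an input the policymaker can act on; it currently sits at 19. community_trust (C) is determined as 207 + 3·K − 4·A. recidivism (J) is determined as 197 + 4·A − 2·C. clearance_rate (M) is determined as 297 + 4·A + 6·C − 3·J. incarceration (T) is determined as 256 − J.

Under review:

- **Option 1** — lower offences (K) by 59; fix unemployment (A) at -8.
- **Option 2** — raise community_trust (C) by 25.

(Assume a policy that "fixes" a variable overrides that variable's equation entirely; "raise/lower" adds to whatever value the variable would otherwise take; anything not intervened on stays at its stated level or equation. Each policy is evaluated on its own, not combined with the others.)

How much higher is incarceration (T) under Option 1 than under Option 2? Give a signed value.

Option 1 (K − 59, A := -8):
  K = 21 − 59 = -38
  A = -8
  C = 207 + 3·(-38) − 4·(-8) = 125
  J = 197 + 4·(-8) − 2·125 = -85
  T = 256 − (-85) = 341
Option 2 (C + 25):
  K = 21
  A = 19
  C = 207 + 3·21 − 4·19 (+25 from intervention) = 219
  J = 197 + 4·19 − 2·219 = -165
  T = 256 − (-165) = 421
T: 341 − 421 = -80

-80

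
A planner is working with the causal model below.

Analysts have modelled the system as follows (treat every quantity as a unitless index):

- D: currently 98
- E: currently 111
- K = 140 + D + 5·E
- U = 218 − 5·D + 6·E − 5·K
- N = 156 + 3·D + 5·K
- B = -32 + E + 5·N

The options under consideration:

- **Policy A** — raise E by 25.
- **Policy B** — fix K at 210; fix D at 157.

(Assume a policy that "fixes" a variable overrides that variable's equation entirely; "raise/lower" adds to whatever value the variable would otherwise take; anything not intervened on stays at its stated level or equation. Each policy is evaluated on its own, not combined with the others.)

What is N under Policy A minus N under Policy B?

Policy A (E + 25):
  D = 98
  E = 111 + 25 = 136
  K = 140 + 98 + 5·136 = 918
  N = 156 + 3·98 + 5·918 = 5040
Policy B (K := 210, D := 157):
  D = 157
  E = 111
  K = 210
  N = 156 + 3·157 + 5·210 = 1677
N: 5040 − 1677 = 3363

3363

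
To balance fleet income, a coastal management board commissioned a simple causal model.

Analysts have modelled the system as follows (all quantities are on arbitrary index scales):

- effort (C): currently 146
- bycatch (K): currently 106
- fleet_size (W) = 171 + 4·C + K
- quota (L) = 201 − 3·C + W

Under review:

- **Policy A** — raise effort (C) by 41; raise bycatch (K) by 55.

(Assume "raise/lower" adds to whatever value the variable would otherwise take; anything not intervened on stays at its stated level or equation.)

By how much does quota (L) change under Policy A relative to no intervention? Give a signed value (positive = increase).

Baseline:
  C = 146
  K = 106
  W = 171 + 4·146 + 106 = 861
  L = 201 − 3·146 + 861 = 624
Policy A (C + 41, K + 55):
  C = 146 + 41 = 187
  K = 106 + 55 = 161
  W = 171 + 4·187 + 161 = 1080
  L = 201 − 3·187 + 1080 = 720
Change in L: 720 − 624 = 96

96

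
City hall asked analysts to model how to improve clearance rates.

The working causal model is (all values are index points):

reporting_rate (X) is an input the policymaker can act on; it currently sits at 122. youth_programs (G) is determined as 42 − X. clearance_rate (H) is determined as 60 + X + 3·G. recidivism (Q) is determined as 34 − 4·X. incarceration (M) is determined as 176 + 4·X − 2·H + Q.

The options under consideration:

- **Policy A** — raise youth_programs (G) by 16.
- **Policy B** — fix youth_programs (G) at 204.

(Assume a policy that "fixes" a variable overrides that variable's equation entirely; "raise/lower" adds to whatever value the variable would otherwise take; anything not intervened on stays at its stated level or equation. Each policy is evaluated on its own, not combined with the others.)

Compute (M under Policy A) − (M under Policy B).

1608

Policy A (G + 16):
  X = 122
  G = 42 − 122 (+16 from intervention) = -64
  H = 60 + 122 + 3·(-64) = -10
  Q = 34 − 4·122 = -454
  M = 176 + 4·122 − 2·(-10) + (-454) = 230
Policy B (G := 204):
  X = 122
  G = 204
  H = 60 + 122 + 3·204 = 794
  Q = 34 − 4·122 = -454
  M = 176 + 4·122 − 2·794 + (-454) = -1378
M: 230 − (-1378) = 1608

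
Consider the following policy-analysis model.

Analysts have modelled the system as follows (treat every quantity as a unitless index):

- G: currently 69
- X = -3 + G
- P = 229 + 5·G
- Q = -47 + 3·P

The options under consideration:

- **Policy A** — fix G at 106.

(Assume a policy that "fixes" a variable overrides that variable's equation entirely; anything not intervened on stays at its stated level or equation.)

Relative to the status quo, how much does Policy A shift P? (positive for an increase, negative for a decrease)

185

Baseline:
  G = 69
  P = 229 + 5·69 = 574
Policy A (G := 106):
  G = 106
  P = 229 + 5·106 = 759
Change in P: 759 − 574 = 185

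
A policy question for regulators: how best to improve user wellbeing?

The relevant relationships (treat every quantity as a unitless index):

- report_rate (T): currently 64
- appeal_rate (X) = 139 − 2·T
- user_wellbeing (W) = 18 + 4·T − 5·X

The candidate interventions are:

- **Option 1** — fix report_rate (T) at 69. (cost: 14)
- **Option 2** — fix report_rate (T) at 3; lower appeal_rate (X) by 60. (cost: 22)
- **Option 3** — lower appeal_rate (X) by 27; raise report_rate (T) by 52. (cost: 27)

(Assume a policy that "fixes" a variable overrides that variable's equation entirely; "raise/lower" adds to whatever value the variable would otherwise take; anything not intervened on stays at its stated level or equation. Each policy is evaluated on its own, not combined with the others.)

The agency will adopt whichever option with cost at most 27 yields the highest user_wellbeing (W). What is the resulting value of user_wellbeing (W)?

Option 1 (T := 69):
  T = 69
  X = 139 − 2·69 = 1
  W = 18 + 4·69 − 5·1 = 289
Option 2 (T := 3, X − 60):
  T = 3
  X = 139 − 2·3 (−60 from intervention) = 73
  W = 18 + 4·3 − 5·73 = -335
Option 3 (X − 27, T + 52):
  T = 64 + 52 = 116
  X = 139 − 2·116 (−27 from intervention) = -120
  W = 18 + 4·116 − 5·(-120) = 1082
Comparing — Option 1: W=289, Option 2: W=-335, Option 3: W=1082. Highest is 1082 (Option 3).

1082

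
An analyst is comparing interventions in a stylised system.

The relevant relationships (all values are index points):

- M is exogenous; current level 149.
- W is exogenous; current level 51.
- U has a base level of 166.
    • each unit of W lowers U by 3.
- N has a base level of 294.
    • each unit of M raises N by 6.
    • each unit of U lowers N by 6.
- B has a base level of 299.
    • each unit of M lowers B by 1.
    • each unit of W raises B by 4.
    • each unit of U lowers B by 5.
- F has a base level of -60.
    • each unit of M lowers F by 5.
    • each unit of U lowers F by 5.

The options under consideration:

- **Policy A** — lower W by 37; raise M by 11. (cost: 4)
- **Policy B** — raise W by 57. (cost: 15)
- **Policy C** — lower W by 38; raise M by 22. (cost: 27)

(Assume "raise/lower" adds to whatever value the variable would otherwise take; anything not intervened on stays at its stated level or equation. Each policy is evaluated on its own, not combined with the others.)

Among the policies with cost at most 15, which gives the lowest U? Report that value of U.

-158

Policy A (W − 37, M + 11):
  W = 51 − 37 = 14
  U = 166 − 3·14 = 124
Policy B (W + 57):
  W = 51 + 57 = 108
  U = 166 − 3·108 = -158
Comparing — Policy A: U=124, Policy B: U=-158. Lowest is -158 (Policy B).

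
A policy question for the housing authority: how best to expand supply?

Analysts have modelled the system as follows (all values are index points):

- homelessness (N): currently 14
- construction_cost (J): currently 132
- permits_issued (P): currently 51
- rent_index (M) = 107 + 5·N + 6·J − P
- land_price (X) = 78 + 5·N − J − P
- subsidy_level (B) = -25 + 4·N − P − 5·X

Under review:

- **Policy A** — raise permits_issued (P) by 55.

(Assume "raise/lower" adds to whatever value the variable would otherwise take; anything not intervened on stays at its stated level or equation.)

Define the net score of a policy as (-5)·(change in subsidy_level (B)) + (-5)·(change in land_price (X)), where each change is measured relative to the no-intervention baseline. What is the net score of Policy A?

Baseline:
  N = 14
  J = 132
  P = 51
  X = 78 + 5·14 − 132 − 51 = -35
  B = -25 + 4·14 − 51 − 5·(-35) = 155
Policy A (P + 55):
  N = 14
  J = 132
  P = 51 + 55 = 106
  X = 78 + 5·14 − 132 − 106 = -90
  B = -25 + 4·14 − 106 − 5·(-90) = 375
ΔB = 375 − 155 = 220; ΔX = -90 − (-35) = -55
Score = (-5)·220 + (-5)·(-55) = -825

-825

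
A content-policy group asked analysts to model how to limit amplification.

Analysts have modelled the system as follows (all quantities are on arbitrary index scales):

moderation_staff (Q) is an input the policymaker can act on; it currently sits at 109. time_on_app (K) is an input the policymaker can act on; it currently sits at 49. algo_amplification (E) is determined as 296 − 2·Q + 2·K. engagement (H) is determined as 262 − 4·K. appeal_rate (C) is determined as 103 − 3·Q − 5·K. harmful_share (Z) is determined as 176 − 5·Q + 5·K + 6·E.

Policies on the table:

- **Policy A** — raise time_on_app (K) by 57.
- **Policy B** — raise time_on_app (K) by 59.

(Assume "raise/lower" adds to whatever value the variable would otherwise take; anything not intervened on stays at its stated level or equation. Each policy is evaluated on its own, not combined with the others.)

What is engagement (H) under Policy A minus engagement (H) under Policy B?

Policy A (K + 57):
  K = 49 + 57 = 106
  H = 262 − 4·106 = -162
Policy B (K + 59):
  K = 49 + 59 = 108
  H = 262 − 4·108 = -170
H: -162 − (-170) = 8

8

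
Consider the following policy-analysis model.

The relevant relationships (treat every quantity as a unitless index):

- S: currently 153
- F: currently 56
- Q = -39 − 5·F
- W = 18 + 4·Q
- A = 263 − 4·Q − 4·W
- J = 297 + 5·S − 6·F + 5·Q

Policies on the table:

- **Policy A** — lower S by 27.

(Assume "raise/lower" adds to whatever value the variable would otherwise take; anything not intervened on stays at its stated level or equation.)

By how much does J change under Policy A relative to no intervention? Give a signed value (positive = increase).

-135

Baseline:
  S = 153
  F = 56
  Q = -39 − 5·56 = -319
  J = 297 + 5·153 − 6·56 + 5·(-319) = -869
Policy A (S − 27):
  S = 153 − 27 = 126
  F = 56
  Q = -39 − 5·56 = -319
  J = 297 + 5·126 − 6·56 + 5·(-319) = -1004
Change in J: -1004 − (-869) = -135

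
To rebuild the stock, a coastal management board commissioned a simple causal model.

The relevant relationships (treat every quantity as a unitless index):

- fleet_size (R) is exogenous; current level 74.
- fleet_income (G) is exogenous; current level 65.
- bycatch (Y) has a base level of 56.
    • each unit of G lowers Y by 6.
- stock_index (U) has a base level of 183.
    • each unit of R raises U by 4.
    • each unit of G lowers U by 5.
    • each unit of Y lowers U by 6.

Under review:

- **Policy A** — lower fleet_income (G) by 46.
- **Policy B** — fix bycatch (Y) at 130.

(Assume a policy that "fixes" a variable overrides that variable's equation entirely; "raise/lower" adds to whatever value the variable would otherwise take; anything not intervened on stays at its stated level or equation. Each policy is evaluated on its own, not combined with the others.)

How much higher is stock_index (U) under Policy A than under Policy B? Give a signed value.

1358

Policy A (G − 46):
  R = 74
  G = 65 − 46 = 19
  Y = 56 − 6·19 = -58
  U = 183 + 4·74 − 5·19 − 6·(-58) = 732
Policy B (Y := 130):
  R = 74
  G = 65
  Y = 130
  U = 183 + 4·74 − 5·65 − 6·130 = -626
U: 732 − (-626) = 1358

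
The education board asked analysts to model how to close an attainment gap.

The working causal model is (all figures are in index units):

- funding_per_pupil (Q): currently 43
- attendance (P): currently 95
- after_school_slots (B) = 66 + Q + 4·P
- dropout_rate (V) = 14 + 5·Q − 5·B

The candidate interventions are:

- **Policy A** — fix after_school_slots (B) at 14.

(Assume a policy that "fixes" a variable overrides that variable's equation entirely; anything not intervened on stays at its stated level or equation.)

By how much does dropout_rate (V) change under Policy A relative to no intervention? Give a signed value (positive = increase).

Baseline:
  Q = 43
  P = 95
  B = 66 + 43 + 4·95 = 489
  V = 14 + 5·43 − 5·489 = -2216
Policy A (B := 14):
  Q = 43
  P = 95
  B = 14
  V = 14 + 5·43 − 5·14 = 159
Change in V: 159 − (-2216) = 2375

2375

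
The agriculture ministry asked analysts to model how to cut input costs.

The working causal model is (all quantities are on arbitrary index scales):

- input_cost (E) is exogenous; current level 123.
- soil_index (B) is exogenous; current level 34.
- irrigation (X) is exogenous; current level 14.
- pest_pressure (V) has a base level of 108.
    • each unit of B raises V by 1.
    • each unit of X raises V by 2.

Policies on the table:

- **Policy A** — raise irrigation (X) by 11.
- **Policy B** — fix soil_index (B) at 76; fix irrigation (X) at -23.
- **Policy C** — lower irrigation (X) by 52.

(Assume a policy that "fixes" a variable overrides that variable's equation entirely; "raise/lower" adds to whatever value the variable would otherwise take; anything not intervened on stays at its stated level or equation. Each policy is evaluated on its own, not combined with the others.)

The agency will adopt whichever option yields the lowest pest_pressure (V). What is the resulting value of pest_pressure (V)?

Policy A (X + 11):
  B = 34
  X = 14 + 11 = 25
  V = 108 + 34 + 2·25 = 192
Policy B (B := 76, X := -23):
  B = 76
  X = -23
  V = 108 + 76 + 2·(-23) = 138
Policy C (X − 52):
  B = 34
  X = 14 − 52 = -38
  V = 108 + 34 + 2·(-38) = 66
Comparing — Policy A: V=192, Policy B: V=138, Policy C: V=66. Lowest is 66 (Policy C).

66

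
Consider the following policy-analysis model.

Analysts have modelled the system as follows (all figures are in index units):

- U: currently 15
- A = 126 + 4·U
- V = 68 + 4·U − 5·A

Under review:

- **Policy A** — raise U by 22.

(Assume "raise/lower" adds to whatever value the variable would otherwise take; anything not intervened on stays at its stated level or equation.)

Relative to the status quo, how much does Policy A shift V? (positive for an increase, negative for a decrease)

-352

Baseline:
  U = 15
  A = 126 + 4·15 = 186
  V = 68 + 4·15 − 5·186 = -802
Policy A (U + 22):
  U = 15 + 22 = 37
  A = 126 + 4·37 = 274
  V = 68 + 4·37 − 5·274 = -1154
Change in V: -1154 − (-802) = -352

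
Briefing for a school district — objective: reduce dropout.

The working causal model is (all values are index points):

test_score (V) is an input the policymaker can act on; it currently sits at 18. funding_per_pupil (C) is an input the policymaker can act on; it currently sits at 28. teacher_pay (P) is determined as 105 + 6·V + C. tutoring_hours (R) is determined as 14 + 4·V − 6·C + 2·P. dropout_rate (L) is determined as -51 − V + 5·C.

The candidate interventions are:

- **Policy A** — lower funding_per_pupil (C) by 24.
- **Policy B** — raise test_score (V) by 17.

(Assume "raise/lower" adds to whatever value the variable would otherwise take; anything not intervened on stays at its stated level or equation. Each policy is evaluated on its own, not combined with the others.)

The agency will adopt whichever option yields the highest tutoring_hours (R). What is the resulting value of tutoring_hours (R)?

672

Policy A (C − 24):
  V = 18
  C = 28 − 24 = 4
  P = 105 + 6·18 + 4 = 217
  R = 14 + 4·18 − 6·4 + 2·217 = 496
Policy B (V + 17):
  V = 18 + 17 = 35
  C = 28
  P = 105 + 6·35 + 28 = 343
  R = 14 + 4·35 − 6·28 + 2·343 = 672
Comparing — Policy A: R=496, Policy B: R=672. Highest is 672 (Policy B).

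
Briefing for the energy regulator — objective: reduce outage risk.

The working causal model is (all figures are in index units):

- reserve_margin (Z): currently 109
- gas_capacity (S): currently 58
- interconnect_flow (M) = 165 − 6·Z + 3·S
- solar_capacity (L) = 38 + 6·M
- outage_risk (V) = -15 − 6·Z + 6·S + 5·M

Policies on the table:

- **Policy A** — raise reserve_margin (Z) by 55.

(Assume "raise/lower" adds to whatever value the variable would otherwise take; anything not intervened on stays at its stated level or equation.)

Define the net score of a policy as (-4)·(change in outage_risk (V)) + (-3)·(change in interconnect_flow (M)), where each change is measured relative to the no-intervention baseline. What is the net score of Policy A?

Baseline:
  Z = 109
  S = 58
  M = 165 − 6·109 + 3·58 = -315
  V = -15 − 6·109 + 6·58 + 5·(-315) = -1896
Policy A (Z + 55):
  Z = 109 + 55 = 164
  S = 58
  M = 165 − 6·164 + 3·58 = -645
  V = -15 − 6·164 + 6·58 + 5·(-645) = -3876
ΔV = -3876 − (-1896) = -1980; ΔM = -645 − (-315) = -330
Score = (-4)·(-1980) + (-3)·(-330) = 8910

8910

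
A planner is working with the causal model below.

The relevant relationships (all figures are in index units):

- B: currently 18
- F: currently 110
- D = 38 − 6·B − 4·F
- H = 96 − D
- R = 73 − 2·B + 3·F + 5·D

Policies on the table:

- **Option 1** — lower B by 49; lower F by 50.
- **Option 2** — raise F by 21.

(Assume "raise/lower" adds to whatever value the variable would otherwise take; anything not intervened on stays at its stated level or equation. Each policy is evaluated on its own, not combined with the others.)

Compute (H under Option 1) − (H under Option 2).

Option 1 (B − 49, F − 50):
  B = 18 − 49 = -31
  F = 110 − 50 = 60
  D = 38 − 6·(-31) − 4·60 = -16
  H = 96 − (-16) = 112
Option 2 (F + 21):
  B = 18
  F = 110 + 21 = 131
  D = 38 − 6·18 − 4·131 = -594
  H = 96 − (-594) = 690
H: 112 − 690 = -578

-578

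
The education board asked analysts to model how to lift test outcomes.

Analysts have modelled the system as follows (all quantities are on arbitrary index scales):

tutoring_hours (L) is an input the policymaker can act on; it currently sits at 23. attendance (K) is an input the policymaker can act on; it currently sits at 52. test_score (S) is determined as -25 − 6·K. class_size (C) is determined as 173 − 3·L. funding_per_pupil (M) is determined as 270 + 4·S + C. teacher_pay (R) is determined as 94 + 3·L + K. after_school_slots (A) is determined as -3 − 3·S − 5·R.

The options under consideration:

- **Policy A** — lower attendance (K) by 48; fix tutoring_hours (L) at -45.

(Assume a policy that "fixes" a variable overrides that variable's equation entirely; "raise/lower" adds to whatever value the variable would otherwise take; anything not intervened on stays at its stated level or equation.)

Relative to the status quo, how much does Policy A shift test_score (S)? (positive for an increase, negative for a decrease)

Baseline:
  K = 52
  S = -25 − 6·52 = -337
Policy A (K − 48, L := -45):
  K = 52 − 48 = 4
  S = -25 − 6·4 = -49
Change in S: -49 − (-337) = 288

288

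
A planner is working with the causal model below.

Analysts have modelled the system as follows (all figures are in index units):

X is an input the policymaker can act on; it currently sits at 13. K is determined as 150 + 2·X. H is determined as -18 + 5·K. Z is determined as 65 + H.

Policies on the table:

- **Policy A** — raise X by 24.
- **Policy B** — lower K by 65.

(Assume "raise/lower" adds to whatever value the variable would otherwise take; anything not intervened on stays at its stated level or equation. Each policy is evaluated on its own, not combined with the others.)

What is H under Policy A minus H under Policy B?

565

Policy A (X + 24):
  X = 13 + 24 = 37
  K = 150 + 2·37 = 224
  H = -18 + 5·224 = 1102
Policy B (K − 65):
  X = 13
  K = 150 + 2·13 (−65 from intervention) = 111
  H = -18 + 5·111 = 537
H: 1102 − 537 = 565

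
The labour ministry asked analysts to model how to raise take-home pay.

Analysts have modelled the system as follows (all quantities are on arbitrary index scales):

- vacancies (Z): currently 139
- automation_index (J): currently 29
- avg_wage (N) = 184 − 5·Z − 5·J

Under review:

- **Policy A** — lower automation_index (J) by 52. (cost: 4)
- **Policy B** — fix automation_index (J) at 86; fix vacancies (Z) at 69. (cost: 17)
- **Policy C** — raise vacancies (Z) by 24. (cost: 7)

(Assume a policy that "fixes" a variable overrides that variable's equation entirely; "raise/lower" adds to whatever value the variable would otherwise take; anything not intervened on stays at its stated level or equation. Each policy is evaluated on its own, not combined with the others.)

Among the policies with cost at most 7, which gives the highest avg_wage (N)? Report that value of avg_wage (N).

-396

Policy A (J − 52):
  Z = 139
  J = 29 − 52 = -23
  N = 184 − 5·139 − 5·(-23) = -396
Policy C (Z + 24):
  Z = 139 + 24 = 163
  J = 29
  N = 184 − 5·163 − 5·29 = -776
Comparing — Policy A: N=-396, Policy C: N=-776. Highest is -396 (Policy A).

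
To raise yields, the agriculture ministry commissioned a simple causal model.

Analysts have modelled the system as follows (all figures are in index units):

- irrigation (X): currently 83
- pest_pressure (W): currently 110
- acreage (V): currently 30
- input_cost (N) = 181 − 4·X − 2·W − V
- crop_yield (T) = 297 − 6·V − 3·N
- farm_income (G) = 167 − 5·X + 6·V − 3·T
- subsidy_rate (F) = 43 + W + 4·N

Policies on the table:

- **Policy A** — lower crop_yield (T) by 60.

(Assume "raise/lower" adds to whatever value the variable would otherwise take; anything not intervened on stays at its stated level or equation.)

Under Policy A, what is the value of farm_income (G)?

-3848

Policy A (T − 60):
  X = 83
  W = 110
  V = 30
  N = 181 − 4·83 − 2·110 − 30 = -401
  T = 297 − 6·30 − 3·(-401) (−60 from intervention) = 1260
  G = 167 − 5·83 + 6·30 − 3·1260 = -3848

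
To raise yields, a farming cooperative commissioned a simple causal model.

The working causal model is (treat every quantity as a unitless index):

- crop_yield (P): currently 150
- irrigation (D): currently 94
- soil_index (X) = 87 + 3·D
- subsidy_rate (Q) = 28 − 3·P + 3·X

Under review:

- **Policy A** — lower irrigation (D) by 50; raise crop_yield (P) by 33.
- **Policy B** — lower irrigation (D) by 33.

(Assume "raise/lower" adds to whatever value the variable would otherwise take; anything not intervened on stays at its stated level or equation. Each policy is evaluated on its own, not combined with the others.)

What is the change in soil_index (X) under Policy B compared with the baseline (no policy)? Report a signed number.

Baseline:
  D = 94
  X = 87 + 3·94 = 369
Policy B (D − 33):
  D = 94 − 33 = 61
  X = 87 + 3·61 = 270
Change in X: 270 − 369 = -99

-99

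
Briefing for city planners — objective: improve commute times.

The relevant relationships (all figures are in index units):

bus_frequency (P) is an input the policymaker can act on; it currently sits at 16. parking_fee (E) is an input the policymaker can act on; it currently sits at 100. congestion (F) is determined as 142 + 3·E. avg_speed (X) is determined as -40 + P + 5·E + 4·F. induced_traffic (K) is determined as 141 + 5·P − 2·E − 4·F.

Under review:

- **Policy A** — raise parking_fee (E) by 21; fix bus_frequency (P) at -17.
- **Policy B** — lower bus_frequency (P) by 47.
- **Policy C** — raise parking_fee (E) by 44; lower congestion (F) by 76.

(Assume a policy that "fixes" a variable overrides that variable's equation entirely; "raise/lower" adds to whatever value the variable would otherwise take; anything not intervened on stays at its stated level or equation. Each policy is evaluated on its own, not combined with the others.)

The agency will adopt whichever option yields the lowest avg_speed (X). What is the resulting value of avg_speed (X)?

Policy A (E + 21, P := -17):
  P = -17
  E = 100 + 21 = 121
  F = 142 + 3·121 = 505
  X = -40 + (-17) + 5·121 + 4·505 = 2568
Policy B (P − 47):
  P = 16 − 47 = -31
  E = 100
  F = 142 + 3·100 = 442
  X = -40 + (-31) + 5·100 + 4·442 = 2197
Policy C (E + 44, F − 76):
  P = 16
  E = 100 + 44 = 144
  F = 142 + 3·144 (−76 from intervention) = 498
  X = -40 + 16 + 5·144 + 4·498 = 2688
Comparing — Policy A: X=2568, Policy B: X=2197, Policy C: X=2688. Lowest is 2197 (Policy B).

2197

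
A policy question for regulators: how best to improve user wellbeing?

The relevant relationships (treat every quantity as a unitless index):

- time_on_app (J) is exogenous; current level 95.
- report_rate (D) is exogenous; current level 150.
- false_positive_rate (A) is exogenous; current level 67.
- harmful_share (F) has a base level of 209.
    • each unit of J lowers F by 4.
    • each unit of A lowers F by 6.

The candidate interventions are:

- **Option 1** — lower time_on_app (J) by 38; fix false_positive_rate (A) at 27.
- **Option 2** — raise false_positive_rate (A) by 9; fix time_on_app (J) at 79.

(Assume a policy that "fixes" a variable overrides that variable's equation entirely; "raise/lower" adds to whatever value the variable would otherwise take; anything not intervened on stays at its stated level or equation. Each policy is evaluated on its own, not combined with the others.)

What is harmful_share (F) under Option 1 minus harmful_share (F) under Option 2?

Option 1 (J − 38, A := 27):
  J = 95 − 38 = 57
  A = 27
  F = 209 − 4·57 − 6·27 = -181
Option 2 (A + 9, J := 79):
  J = 79
  A = 67 + 9 = 76
  F = 209 − 4·79 − 6·76 = -563
F: -181 − (-563) = 382

382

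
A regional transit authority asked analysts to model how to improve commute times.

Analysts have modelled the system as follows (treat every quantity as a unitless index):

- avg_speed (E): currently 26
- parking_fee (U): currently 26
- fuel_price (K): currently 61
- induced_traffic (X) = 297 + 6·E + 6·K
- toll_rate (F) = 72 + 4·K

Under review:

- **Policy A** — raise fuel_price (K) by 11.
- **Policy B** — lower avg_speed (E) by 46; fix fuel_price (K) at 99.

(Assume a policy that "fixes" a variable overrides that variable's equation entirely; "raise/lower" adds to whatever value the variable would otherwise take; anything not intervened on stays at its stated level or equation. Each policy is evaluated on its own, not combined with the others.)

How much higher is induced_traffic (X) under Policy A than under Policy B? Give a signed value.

Policy A (K + 11):
  E = 26
  K = 61 + 11 = 72
  X = 297 + 6·26 + 6·72 = 885
Policy B (E − 46, K := 99):
  E = 26 − 46 = -20
  K = 99
  X = 297 + 6·(-20) + 6·99 = 771
X: 885 − 771 = 114

114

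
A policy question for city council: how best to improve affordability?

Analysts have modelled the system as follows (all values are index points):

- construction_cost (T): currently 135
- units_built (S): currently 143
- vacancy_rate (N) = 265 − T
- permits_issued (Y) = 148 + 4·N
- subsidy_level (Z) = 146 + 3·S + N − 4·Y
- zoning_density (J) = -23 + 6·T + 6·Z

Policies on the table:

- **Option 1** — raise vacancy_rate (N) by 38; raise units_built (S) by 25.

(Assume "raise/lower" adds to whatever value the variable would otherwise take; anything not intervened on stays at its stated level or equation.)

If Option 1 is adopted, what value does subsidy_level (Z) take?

Option 1 (N + 38, S + 25):
  T = 135
  S = 143 + 25 = 168
  N = 265 − 135 (+38 from intervention) = 168
  Y = 148 + 4·168 = 820
  Z = 146 + 3·168 + 168 − 4·820 = -2462

-2462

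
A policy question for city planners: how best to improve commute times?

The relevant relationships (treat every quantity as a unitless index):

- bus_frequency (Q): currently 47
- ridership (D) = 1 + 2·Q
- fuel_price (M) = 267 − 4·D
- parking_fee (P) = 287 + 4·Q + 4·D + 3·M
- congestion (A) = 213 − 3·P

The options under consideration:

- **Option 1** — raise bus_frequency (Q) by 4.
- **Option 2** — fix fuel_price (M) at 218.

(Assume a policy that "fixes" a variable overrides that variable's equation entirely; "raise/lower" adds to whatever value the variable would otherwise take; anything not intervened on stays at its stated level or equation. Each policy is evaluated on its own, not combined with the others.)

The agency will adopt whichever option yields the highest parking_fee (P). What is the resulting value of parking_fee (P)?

1509

Option 1 (Q + 4):
  Q = 47 + 4 = 51
  D = 1 + 2·51 = 103
  M = 267 − 4·103 = -145
  P = 287 + 4·51 + 4·103 + 3·(-145) = 468
Option 2 (M := 218):
  Q = 47
  D = 1 + 2·47 = 95
  M = 218
  P = 287 + 4·47 + 4·95 + 3·218 = 1509
Comparing — Option 1: P=468, Option 2: P=1509. Highest is 1509 (Option 2).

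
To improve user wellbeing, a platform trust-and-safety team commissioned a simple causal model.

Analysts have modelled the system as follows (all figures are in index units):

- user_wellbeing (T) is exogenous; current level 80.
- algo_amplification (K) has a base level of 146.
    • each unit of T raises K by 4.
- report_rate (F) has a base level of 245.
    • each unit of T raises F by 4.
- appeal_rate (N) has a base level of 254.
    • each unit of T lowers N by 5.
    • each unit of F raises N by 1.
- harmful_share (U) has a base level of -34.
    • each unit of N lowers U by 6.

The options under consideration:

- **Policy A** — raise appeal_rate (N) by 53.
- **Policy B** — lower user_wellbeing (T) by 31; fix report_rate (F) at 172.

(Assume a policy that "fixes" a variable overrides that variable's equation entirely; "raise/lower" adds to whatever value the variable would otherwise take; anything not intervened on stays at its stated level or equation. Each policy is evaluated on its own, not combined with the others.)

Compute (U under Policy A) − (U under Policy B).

-1746

Policy A (N + 53):
  T = 80
  F = 245 + 4·80 = 565
  N = 254 − 5·80 + 565 (+53 from intervention) = 472
  U = -34 − 6·472 = -2866
Policy B (T − 31, F := 172):
  T = 80 − 31 = 49
  F = 172
  N = 254 − 5·49 + 172 = 181
  U = -34 − 6·181 = -1120
U: -2866 − (-1120) = -1746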